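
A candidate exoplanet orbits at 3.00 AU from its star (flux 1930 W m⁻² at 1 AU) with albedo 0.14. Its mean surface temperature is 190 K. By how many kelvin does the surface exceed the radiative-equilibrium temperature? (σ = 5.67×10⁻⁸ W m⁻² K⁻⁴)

S = 1930/3.00² = 214.4 W m⁻².
T_eq = [S(1−A)/(4σ)]^(1/4) = [214.4×0.86/(4×5.67×10⁻⁸)]^(1/4) = 168.9 K.
ΔT = T_surf − T_eq = 190 − 168.9.

ΔT ≈ 21.1 K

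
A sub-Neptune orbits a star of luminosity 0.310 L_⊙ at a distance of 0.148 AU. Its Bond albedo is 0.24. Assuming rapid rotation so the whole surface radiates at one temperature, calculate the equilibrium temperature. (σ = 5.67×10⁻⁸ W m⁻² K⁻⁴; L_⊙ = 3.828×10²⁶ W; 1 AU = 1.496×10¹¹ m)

d = 0.148 AU = 2.21×10¹⁰ m.
L = 0.310 × 3.828×10²⁶ = 1.19×10²⁶ W.
Flux: S = L/(4πd²) = 1.19×10²⁶/(4π×(2.21×10¹⁰)²) = 1.93×10⁴ W m⁻².
Energy balance: absorbed = emitted ⇒ πR²·S(1−A) = 4πR²·σT_eq⁴, so T_eq⁴ = S(1−A)/(4σ).
T_eq = [1.93×10⁴ × 0.76 / (4 × 5.67×10⁻⁸)]^(1/4) = (6.46×10¹⁰)^(1/4) = 504 K.

T_eq ≈ 504 K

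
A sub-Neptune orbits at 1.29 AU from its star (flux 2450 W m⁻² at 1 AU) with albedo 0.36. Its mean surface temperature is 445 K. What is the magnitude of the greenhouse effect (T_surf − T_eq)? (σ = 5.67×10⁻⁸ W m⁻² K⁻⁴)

S = 2450/1.29² = 1472 W m⁻².
T_eq = [S(1−A)/(4σ)]^(1/4) = [1472×0.64/(4×5.67×10⁻⁸)]^(1/4) = 253.9 K.
ΔT = T_surf − T_eq = 445 − 253.9.

ΔT ≈ 191.1 K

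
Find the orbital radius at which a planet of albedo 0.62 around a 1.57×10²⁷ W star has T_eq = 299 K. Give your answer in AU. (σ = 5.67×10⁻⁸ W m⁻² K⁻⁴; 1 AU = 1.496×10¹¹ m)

From T_eq⁴ = L(1−A)/(16πσd²): d = √[L(1−A)/(16πσT_eq⁴)].
d = √[1.57×10²⁷ × 0.38 / (16π × 5.67×10⁻⁸ × (299)⁴)] = 1.62×10¹¹ m = 1.08 AU.

d ≈ 1.08 AU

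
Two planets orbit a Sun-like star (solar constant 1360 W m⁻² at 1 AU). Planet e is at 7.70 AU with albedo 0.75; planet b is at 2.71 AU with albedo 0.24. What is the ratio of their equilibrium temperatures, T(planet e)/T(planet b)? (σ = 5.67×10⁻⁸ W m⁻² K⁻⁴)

T₁/T₂ ≈ 0.449

T_eq = [S₀(1−A)/(4σd²)]^(1/4), so T ∝ (1−A)^(1/4) / √d.
T₁ = [1360×0.25/(4×5.67×10⁻⁸×7.70²)]^(1/4) = 70.91 K.
T₂ = [1360×0.76/(4×5.67×10⁻⁸×2.71²)]^(1/4) = 157.83 K.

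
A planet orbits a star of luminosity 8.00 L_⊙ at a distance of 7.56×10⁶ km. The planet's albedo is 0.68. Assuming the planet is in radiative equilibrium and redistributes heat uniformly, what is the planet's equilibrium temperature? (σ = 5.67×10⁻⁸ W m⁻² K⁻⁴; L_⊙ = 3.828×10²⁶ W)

d = 7.56×10⁶ km = 7.56×10⁹ m.
L = 8.00 × 3.828×10²⁶ = 3.06×10²⁷ W.
Flux: S = L/(4πd²) = 3.06×10²⁷/(4π×(7.56×10⁹)²) = 4.26×10⁶ W m⁻².
Energy balance: absorbed = emitted ⇒ πR²·S(1−A) = 4πR²·σT_eq⁴, so T_eq⁴ = S(1−A)/(4σ).
T_eq = [4.26×10⁶ × 0.32 / (4 × 5.67×10⁻⁸)]^(1/4) = (6.02×10¹²)^(1/4) = 1570 K.

T_eq ≈ 1570 K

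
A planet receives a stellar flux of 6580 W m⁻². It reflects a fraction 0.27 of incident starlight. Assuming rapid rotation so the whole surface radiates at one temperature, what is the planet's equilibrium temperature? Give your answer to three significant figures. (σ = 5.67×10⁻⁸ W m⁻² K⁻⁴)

T_eq ≈ 381 K

Energy balance: absorbed = emitted ⇒ πR²·S(1−A) = 4πR²·σT_eq⁴, so T_eq⁴ = S(1−A)/(4σ).
T_eq = [6580 × 0.73 / (4 × 5.67×10⁻⁸)]^(1/4) = (2.12×10¹⁰)^(1/4) = 381 K.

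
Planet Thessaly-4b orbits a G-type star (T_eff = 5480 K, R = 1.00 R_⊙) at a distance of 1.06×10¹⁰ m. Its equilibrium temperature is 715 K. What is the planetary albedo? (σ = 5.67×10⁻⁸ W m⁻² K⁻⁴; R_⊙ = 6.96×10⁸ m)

A ≈ 0.73

R_⋆ = 1.00 × 6.96×10⁸ = 6.96×10⁸ m.
L = 4πR_⋆²σT_⋆⁴ = 4π(6.96×10⁸)² × 5.67×10⁻⁸ × (5480)⁴ = 3.11×10²⁶ W.
S = L/(4πd²) = 2.20×10⁵ W m⁻².
From T_eq⁴ = S(1−A)/(4σ): 1−A = 4σT_eq⁴/S.
1−A = 4 × 5.67×10⁻⁸ × (715)⁴ / 2.20×10⁵ = 0.269.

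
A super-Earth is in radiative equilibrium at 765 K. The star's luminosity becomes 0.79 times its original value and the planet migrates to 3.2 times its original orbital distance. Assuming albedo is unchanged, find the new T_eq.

T_eq ∝ L^(1/4) · d^(−1/2).
T′ = 765 × 0.79^(1/4) / 3.2^(1/2) = 403 K.

T_eq ≈ 403 K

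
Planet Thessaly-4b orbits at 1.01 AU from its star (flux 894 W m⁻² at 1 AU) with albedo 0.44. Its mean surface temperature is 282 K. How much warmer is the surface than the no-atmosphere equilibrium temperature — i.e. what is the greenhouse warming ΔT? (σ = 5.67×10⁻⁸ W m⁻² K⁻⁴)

ΔT ≈ 66.3 K

S = 894/1.01² = 876.4 W m⁻².
T_eq = [S(1−A)/(4σ)]^(1/4) = [876.4×0.56/(4×5.67×10⁻⁸)]^(1/4) = 215.7 K.
ΔT = T_surf − T_eq = 282 − 215.7.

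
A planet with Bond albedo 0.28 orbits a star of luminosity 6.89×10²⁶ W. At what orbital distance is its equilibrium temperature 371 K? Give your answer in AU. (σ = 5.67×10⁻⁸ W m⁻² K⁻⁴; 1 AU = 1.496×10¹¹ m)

d ≈ 0.641 AU

From T_eq⁴ = L(1−A)/(16πσd²): d = √[L(1−A)/(16πσT_eq⁴)].
d = √[6.89×10²⁶ × 0.72 / (16π × 5.67×10⁻⁸ × (371)⁴)] = 9.59×10¹⁰ m = 0.641 AU.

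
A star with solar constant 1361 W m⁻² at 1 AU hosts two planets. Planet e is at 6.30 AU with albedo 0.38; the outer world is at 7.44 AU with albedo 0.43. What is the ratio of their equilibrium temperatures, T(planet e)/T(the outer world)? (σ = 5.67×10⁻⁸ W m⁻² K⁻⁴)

T_eq = [S₀(1−A)/(4σd²)]^(1/4), so T ∝ (1−A)^(1/4) / √d.
T₁ = [1361×0.62/(4×5.67×10⁻⁸×6.30²)]^(1/4) = 98.40 K.
T₂ = [1361×0.57/(4×5.67×10⁻⁸×7.44²)]^(1/4) = 88.66 K.

T₁/T₂ ≈ 1.110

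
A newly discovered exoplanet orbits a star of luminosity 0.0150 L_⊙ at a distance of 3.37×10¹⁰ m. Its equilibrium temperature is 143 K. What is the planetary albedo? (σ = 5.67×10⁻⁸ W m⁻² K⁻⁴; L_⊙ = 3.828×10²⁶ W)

A ≈ 0.76

L = 0.0150 × 3.828×10²⁶ = 5.74×10²⁴ W.
Flux: S = L/(4πd²) = 5.74×10²⁴/(4π×(3.37×10¹⁰)²) = 402 W m⁻².
From T_eq⁴ = S(1−A)/(4σ): 1−A = 4σT_eq⁴/S.
1−A = 4 × 5.67×10⁻⁸ × (143)⁴ / 402 = 0.236.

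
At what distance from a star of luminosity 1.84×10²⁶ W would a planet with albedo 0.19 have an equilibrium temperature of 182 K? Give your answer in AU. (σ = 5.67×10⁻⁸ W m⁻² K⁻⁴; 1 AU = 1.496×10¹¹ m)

From T_eq⁴ = L(1−A)/(16πσd²): d = √[L(1−A)/(16πσT_eq⁴)].
d = √[1.84×10²⁶ × 0.81 / (16π × 5.67×10⁻⁸ × (182)⁴)] = 2.18×10¹¹ m = 1.46 AU.

d ≈ 1.46 AU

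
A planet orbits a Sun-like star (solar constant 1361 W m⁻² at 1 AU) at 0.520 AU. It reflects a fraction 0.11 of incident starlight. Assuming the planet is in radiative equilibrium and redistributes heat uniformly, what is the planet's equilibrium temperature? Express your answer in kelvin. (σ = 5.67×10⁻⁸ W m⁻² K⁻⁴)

T_eq ≈ 375 K

Flux at 0.520 AU: S = 1361/0.520² = 5030 W m⁻².
Energy balance: absorbed = emitted ⇒ πR²·S(1−A) = 4πR²·σT_eq⁴, so T_eq⁴ = S(1−A)/(4σ).
T_eq = [5030 × 0.89 / (4 × 5.67×10⁻⁸)]^(1/4) = (1.98×10¹⁰)^(1/4) = 375 K.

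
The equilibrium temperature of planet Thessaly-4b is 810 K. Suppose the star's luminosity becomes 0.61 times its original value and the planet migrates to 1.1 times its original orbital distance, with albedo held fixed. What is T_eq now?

T_eq ≈ 683 K

T_eq ∝ L^(1/4) · d^(−1/2).
T′ = 810 × 0.61^(1/4) / 1.1^(1/2) = 683 K.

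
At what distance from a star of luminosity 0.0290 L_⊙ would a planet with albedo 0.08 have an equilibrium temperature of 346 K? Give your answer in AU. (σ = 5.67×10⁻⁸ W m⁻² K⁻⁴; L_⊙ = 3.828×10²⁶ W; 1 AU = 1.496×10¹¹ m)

L = 0.0290 × 3.828×10²⁶ = 1.11×10²⁵ W.
From T_eq⁴ = L(1−A)/(16πσd²): d = √[L(1−A)/(16πσT_eq⁴)].
d = √[1.11×10²⁵ × 0.92 / (16π × 5.67×10⁻⁸ × (346)⁴)] = 1.58×10¹⁰ m = 0.106 AU.

d ≈ 0.106 AU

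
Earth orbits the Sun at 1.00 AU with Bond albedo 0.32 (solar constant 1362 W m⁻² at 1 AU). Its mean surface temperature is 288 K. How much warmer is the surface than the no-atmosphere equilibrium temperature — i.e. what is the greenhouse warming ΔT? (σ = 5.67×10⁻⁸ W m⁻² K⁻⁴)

S = 1362/1.00² = 1362 W m⁻².
T_eq = [S(1−A)/(4σ)]^(1/4) = [1362×0.68/(4×5.67×10⁻⁸)]^(1/4) = 252.8 K.
ΔT = T_surf − T_eq = 288 − 252.8.

ΔT ≈ 35.2 K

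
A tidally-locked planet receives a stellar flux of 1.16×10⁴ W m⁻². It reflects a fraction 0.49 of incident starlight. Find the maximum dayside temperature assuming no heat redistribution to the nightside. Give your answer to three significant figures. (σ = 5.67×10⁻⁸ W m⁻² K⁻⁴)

With no redistribution each surface element balances locally: S(1−A) = σT⁴.
T = [1.16×10⁴ × 0.51 / 5.67×10⁻⁸]^(1/4) = (1.04×10¹¹)^(1/4) = 568 K.

T_ss ≈ 568 K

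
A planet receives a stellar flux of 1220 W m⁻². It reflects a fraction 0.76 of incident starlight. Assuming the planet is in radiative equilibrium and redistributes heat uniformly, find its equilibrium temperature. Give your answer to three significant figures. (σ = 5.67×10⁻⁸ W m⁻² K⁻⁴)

Energy balance: absorbed = emitted ⇒ πR²·S(1−A) = 4πR²·σT_eq⁴, so T_eq⁴ = S(1−A)/(4σ).
T_eq = [1220 × 0.24 / (4 × 5.67×10⁻⁸)]^(1/4) = (1.29×10⁹)^(1/4) = 190 K.

T_eq ≈ 190 K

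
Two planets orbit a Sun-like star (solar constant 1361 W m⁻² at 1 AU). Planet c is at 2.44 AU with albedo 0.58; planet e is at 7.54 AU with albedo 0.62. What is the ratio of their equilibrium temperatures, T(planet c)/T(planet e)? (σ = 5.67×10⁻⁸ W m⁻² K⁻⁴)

T_eq = [S₀(1−A)/(4σd²)]^(1/4), so T ∝ (1−A)^(1/4) / √d.
T₁ = [1361×0.42/(4×5.67×10⁻⁸×2.44²)]^(1/4) = 143.44 K.
T₂ = [1361×0.38/(4×5.67×10⁻⁸×7.54²)]^(1/4) = 79.58 K.

T₁/T₂ ≈ 1.802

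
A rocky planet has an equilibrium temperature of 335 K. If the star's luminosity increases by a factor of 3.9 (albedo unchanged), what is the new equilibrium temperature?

T_eq ∝ L^(1/4) · d^(−1/2).
T′ = 335 × 3.9^(1/4) = 471 K.

T_eq ≈ 471 K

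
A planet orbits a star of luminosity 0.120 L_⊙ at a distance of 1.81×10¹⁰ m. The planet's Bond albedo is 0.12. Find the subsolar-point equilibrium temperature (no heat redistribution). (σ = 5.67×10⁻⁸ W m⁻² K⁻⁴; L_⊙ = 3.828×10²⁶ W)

T_ss ≈ 645 K

L = 0.120 × 3.828×10²⁶ = 4.59×10²⁵ W.
Flux: S = L/(4πd²) = 4.59×10²⁵/(4π×(1.81×10¹⁰)²) = 1.12×10⁴ W m⁻².
At the subsolar point the surface absorbs S(1−A) and emits σT⁴ per unit area — no factor of 4, since only the local patch is in balance.
T = [1.12×10⁴ × 0.88 / 5.67×10⁻⁸]^(1/4) = (1.73×10¹¹)^(1/4) = 645 K.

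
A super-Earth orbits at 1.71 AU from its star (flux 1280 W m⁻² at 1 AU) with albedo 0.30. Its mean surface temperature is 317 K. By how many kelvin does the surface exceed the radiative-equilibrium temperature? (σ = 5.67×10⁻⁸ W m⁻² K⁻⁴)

ΔT ≈ 125.3 K

S = 1280/1.71² = 437.7 W m⁻².
T_eq = [S(1−A)/(4σ)]^(1/4) = [437.7×0.70/(4×5.67×10⁻⁸)]^(1/4) = 191.7 K.
ΔT = T_surf − T_eq = 317 − 191.7.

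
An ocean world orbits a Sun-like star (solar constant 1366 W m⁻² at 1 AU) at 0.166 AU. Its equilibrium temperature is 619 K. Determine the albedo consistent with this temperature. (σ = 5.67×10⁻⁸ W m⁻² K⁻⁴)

Flux at 0.166 AU: S = 1366/0.166² = 4.96×10⁴ W m⁻².
From T_eq⁴ = S(1−A)/(4σ): 1−A = 4σT_eq⁴/S.
1−A = 4 × 5.67×10⁻⁸ × (619)⁴ / 4.96×10⁴ = 0.672.

A ≈ 0.33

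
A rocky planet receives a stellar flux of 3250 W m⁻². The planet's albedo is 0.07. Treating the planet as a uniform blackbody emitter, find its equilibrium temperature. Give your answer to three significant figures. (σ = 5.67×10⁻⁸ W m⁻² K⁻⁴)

T_eq ≈ 340 K

Energy balance: absorbed = emitted ⇒ πR²·S(1−A) = 4πR²·σT_eq⁴, so T_eq⁴ = S(1−A)/(4σ).
T_eq = [3250 × 0.93 / (4 × 5.67×10⁻⁸)]^(1/4) = (1.33×10¹⁰)^(1/4) = 340 K.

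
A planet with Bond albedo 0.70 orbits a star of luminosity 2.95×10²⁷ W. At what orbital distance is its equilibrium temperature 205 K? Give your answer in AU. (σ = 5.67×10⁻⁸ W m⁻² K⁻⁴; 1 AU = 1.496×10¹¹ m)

d ≈ 2.80 AU

From T_eq⁴ = L(1−A)/(16πσd²): d = √[L(1−A)/(16πσT_eq⁴)].
d = √[2.95×10²⁷ × 0.30 / (16π × 5.67×10⁻⁸ × (205)⁴)] = 4.19×10¹¹ m = 2.80 AU.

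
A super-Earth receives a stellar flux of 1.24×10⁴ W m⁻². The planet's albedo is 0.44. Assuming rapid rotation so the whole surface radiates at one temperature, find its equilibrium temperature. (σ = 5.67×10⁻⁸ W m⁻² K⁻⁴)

Energy balance: absorbed = emitted ⇒ πR²·S(1−A) = 4πR²·σT_eq⁴, so T_eq⁴ = S(1−A)/(4σ).
T_eq = [1.24×10⁴ × 0.56 / (4 × 5.67×10⁻⁸)]^(1/4) = (3.06×10¹⁰)^(1/4) = 418 K.

T_eq ≈ 418 K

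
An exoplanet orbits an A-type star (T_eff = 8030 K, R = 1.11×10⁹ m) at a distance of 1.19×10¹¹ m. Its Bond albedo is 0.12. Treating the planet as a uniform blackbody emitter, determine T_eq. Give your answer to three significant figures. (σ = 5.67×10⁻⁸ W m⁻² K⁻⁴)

T_eq ≈ 531 K

L = 4πR_⋆²σT_⋆⁴ = 4π(1.11×10⁹)² × 5.67×10⁻⁸ × (8030)⁴ = 3.65×10²⁷ W.
S = L/(4πd²) = 2.05×10⁴ W m⁻².
Energy balance: absorbed = emitted ⇒ πR²·S(1−A) = 4πR²·σT_eq⁴, so T_eq⁴ = S(1−A)/(4σ).
T_eq = [2.05×10⁴ × 0.88 / (4 × 5.67×10⁻⁸)]^(1/4) = (7.96×10¹⁰)^(1/4) = 531 K.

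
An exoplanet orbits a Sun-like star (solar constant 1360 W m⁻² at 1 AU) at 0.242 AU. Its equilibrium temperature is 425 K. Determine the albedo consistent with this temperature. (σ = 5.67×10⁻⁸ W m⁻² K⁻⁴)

Flux at 0.242 AU: S = 1360/0.242² = 2.32×10⁴ W m⁻².
From T_eq⁴ = S(1−A)/(4σ): 1−A = 4σT_eq⁴/S.
1−A = 4 × 5.67×10⁻⁸ × (425)⁴ / 2.32×10⁴ = 0.319.

A ≈ 0.68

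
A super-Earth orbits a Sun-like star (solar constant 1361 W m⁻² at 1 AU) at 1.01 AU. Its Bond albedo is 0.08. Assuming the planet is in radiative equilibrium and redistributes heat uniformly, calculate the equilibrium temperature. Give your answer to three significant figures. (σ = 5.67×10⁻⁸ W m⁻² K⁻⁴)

Flux at 1.01 AU: S = 1361/1.01² = 1330 W m⁻².
Energy balance: absorbed = emitted ⇒ πR²·S(1−A) = 4πR²·σT_eq⁴, so T_eq⁴ = S(1−A)/(4σ).
T_eq = [1330 × 0.92 / (4 × 5.67×10⁻⁸)]^(1/4) = (5.41×10⁹)^(1/4) = 271 K.

T_eq ≈ 271 K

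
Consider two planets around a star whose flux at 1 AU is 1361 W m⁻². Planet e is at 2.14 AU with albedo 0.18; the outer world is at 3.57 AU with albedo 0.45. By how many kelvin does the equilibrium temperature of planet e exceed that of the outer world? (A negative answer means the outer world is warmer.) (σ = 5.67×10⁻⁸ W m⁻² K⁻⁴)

ΔT ≈ 54.2 K

T_eq = [S₀(1−A)/(4σd²)]^(1/4), so T ∝ (1−A)^(1/4) / √d.
T₁ = [1361×0.82/(4×5.67×10⁻⁸×2.14²)]^(1/4) = 181.05 K.
T₂ = [1361×0.55/(4×5.67×10⁻⁸×3.57²)]^(1/4) = 126.86 K.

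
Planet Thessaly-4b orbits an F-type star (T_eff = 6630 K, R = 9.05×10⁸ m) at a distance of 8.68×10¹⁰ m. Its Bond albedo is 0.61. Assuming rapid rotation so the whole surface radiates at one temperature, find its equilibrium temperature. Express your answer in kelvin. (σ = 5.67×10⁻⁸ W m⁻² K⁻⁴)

T_eq ≈ 378 K

L = 4πR_⋆²σT_⋆⁴ = 4π(9.05×10⁸)² × 5.67×10⁻⁸ × (6630)⁴ = 1.13×10²⁷ W.
S = L/(4πd²) = 1.19×10⁴ W m⁻².
Energy balance: absorbed = emitted ⇒ πR²·S(1−A) = 4πR²·σT_eq⁴, so T_eq⁴ = S(1−A)/(4σ).
T_eq = [1.19×10⁴ × 0.39 / (4 × 5.67×10⁻⁸)]^(1/4) = (2.05×10¹⁰)^(1/4) = 378 K.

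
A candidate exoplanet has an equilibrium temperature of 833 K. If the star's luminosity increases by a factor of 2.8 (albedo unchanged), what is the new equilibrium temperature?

T_eq ∝ L^(1/4) · d^(−1/2).
T′ = 833 × 2.8^(1/4) = 1080 K.

T_eq ≈ 1080 K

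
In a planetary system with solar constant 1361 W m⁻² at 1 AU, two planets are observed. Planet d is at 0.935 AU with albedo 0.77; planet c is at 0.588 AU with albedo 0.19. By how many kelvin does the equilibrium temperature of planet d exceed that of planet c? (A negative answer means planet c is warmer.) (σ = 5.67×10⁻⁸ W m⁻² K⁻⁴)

ΔT ≈ -145.0 K

T_eq = [S₀(1−A)/(4σd²)]^(1/4), so T ∝ (1−A)^(1/4) / √d.
T₁ = [1361×0.23/(4×5.67×10⁻⁸×0.935²)]^(1/4) = 199.33 K.
T₂ = [1361×0.81/(4×5.67×10⁻⁸×0.588²)]^(1/4) = 344.34 K.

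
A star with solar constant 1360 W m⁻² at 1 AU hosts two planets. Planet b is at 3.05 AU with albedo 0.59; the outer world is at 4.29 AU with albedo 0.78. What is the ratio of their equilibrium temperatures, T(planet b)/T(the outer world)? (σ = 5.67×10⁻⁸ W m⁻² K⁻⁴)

T_eq = [S₀(1−A)/(4σd²)]^(1/4), so T ∝ (1−A)^(1/4) / √d.
T₁ = [1360×0.41/(4×5.67×10⁻⁸×3.05²)]^(1/4) = 127.50 K.
T₂ = [1360×0.22/(4×5.67×10⁻⁸×4.29²)]^(1/4) = 92.01 K.

T₁/T₂ ≈ 1.386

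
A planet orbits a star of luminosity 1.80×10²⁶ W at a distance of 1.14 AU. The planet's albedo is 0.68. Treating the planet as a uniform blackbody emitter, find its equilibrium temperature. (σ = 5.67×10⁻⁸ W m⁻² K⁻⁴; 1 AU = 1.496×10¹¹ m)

d = 1.14 AU = 1.71×10¹¹ m.
Flux: S = L/(4πd²) = 1.80×10²⁶/(4π×(1.71×10¹¹)²) = 492 W m⁻².
Energy balance: absorbed = emitted ⇒ πR²·S(1−A) = 4πR²·σT_eq⁴, so T_eq⁴ = S(1−A)/(4σ).
T_eq = [492 × 0.32 / (4 × 5.67×10⁻⁸)]^(1/4) = (6.95×10⁸)^(1/4) = 162 K.

T_eq ≈ 162 K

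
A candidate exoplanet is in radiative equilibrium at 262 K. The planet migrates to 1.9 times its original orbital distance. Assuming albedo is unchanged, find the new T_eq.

T_eq ∝ L^(1/4) · d^(−1/2).
T′ = 262 / 1.9^(1/2) = 190 K.

T_eq ≈ 190 K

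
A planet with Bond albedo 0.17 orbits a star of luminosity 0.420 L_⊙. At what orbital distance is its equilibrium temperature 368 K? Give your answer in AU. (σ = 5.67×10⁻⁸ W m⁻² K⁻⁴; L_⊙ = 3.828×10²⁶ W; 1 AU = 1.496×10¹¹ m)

d ≈ 0.338 AU

L = 0.420 × 3.828×10²⁶ = 1.61×10²⁶ W.
From T_eq⁴ = L(1−A)/(16πσd²): d = √[L(1−A)/(16πσT_eq⁴)].
d = √[1.61×10²⁶ × 0.83 / (16π × 5.67×10⁻⁸ × (368)⁴)] = 5.05×10¹⁰ m = 0.338 AU.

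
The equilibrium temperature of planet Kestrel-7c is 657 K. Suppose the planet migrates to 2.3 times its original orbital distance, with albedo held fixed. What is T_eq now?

T_eq ≈ 433 K

T_eq ∝ L^(1/4) · d^(−1/2).
T′ = 657 / 2.3^(1/2) = 433 K.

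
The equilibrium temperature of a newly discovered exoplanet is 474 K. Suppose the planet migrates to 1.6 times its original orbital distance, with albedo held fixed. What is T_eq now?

T_eq ≈ 375 K

T_eq ∝ L^(1/4) · d^(−1/2).
T′ = 474 / 1.6^(1/2) = 375 K.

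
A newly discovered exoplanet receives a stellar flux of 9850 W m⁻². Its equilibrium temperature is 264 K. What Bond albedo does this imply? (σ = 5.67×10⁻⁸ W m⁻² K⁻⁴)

A ≈ 0.89

From T_eq⁴ = S(1−A)/(4σ): 1−A = 4σT_eq⁴/S.
1−A = 4 × 5.67×10⁻⁸ × (264)⁴ / 9850 = 0.112.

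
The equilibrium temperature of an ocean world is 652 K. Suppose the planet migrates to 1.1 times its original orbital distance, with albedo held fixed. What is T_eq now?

T_eq ∝ L^(1/4) · d^(−1/2).
T′ = 652 / 1.1^(1/2) = 622 K.

T_eq ≈ 622 K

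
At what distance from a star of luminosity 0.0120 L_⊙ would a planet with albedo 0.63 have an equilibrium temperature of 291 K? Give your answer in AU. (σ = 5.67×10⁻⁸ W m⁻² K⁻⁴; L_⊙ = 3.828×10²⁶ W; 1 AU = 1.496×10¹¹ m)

d ≈ 0.0610 AU

L = 0.0120 × 3.828×10²⁶ = 4.59×10²⁴ W.
From T_eq⁴ = L(1−A)/(16πσd²): d = √[L(1−A)/(16πσT_eq⁴)].
d = √[4.59×10²⁴ × 0.37 / (16π × 5.67×10⁻⁸ × (291)⁴)] = 9.12×10⁹ m = 0.0610 AU.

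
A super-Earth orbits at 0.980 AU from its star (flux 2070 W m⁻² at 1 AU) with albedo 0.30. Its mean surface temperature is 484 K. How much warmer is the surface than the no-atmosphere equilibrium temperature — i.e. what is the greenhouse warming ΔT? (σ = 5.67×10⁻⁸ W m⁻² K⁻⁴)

ΔT ≈ 198.4 K

S = 2070/0.980² = 2155 W m⁻².
T_eq = [S(1−A)/(4σ)]^(1/4) = [2155×0.70/(4×5.67×10⁻⁸)]^(1/4) = 285.6 K.
ΔT = T_surf − T_eq = 484 − 285.6.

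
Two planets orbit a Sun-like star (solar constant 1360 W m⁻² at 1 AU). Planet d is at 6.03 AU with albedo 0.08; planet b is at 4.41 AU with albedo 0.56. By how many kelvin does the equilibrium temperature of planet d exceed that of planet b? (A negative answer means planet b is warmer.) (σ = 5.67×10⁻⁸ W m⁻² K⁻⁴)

ΔT ≈ 3.1 K

T_eq = [S₀(1−A)/(4σd²)]^(1/4), so T ∝ (1−A)^(1/4) / √d.
T₁ = [1360×0.92/(4×5.67×10⁻⁸×6.03²)]^(1/4) = 110.98 K.
T₂ = [1360×0.44/(4×5.67×10⁻⁸×4.41²)]^(1/4) = 107.92 K.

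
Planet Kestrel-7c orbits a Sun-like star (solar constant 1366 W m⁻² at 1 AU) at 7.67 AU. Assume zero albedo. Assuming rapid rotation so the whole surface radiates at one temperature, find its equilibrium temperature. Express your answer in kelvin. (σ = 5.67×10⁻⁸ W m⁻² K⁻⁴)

Flux at 7.67 AU: S = 1366/7.67² = 23.2 W m⁻².
Energy balance: absorbed = emitted ⇒ πR²·S(1−A) = 4πR²·σT_eq⁴, so T_eq⁴ = S(1−A)/(4σ).
T_eq = [23.2 × 1.00 / (4 × 5.67×10⁻⁸)]^(1/4) = (1.02×10⁸)^(1/4) = 101 K.

T_eq ≈ 101 K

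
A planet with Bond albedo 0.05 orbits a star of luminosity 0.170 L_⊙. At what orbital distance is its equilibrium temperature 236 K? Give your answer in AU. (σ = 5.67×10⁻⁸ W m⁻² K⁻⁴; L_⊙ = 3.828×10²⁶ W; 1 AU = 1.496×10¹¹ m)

L = 0.170 × 3.828×10²⁶ = 6.51×10²⁵ W.
From T_eq⁴ = L(1−A)/(16πσd²): d = √[L(1−A)/(16πσT_eq⁴)].
d = √[6.51×10²⁵ × 0.95 / (16π × 5.67×10⁻⁸ × (236)⁴)] = 8.36×10¹⁰ m = 0.559 AU.

d ≈ 0.559 AU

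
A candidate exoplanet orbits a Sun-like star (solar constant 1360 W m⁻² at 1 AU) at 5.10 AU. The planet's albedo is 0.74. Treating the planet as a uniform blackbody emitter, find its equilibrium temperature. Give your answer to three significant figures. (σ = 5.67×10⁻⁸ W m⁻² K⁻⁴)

Flux at 5.10 AU: S = 1360/5.10² = 52.3 W m⁻².
Energy balance: absorbed = emitted ⇒ πR²·S(1−A) = 4πR²·σT_eq⁴, so T_eq⁴ = S(1−A)/(4σ).
T_eq = [52.3 × 0.26 / (4 × 5.67×10⁻⁸)]^(1/4) = (5.99×10⁷)^(1/4) = 88.0 K.

T_eq ≈ 88.0 K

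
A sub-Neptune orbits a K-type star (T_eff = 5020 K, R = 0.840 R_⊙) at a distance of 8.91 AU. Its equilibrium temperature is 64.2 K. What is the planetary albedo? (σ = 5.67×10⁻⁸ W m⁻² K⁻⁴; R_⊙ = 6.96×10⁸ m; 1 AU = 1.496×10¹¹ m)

A ≈ 0.44

R_⋆ = 0.840 × 6.96×10⁸ = 5.85×10⁸ m.
d = 8.91 AU = 1.33×10¹² m.
L = 4πR_⋆²σT_⋆⁴ = 4π(5.85×10⁸)² × 5.67×10⁻⁸ × (5020)⁴ = 1.55×10²⁶ W.
S = L/(4πd²) = 6.93 W m⁻².
From T_eq⁴ = S(1−A)/(4σ): 1−A = 4σT_eq⁴/S.
1−A = 4 × 5.67×10⁻⁸ × (64.2)⁴ / 6.93 = 0.556.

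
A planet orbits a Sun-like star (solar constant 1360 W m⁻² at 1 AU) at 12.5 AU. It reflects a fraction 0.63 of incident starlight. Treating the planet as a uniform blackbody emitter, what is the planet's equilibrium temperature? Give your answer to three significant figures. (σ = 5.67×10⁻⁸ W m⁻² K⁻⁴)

T_eq ≈ 61.4 K

Flux at 12.5 AU: S = 1360/12.5² = 8.70 W m⁻².
Energy balance: absorbed = emitted ⇒ πR²·S(1−A) = 4πR²·σT_eq⁴, so T_eq⁴ = S(1−A)/(4σ).
T_eq = [8.70 × 0.37 / (4 × 5.67×10⁻⁸)]^(1/4) = (1.42×10⁷)^(1/4) = 61.4 K.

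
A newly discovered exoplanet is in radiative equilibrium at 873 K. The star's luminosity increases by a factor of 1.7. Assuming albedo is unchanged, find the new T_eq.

T_eq ≈ 997 K

T_eq ∝ L^(1/4) · d^(−1/2).
T′ = 873 × 1.7^(1/4) = 997 K.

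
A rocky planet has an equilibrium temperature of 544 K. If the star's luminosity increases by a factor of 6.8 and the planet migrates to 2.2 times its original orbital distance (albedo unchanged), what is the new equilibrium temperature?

T_eq ≈ 592 K

T_eq ∝ L^(1/4) · d^(−1/2).
T′ = 544 × 6.8^(1/4) / 2.2^(1/2) = 592 K.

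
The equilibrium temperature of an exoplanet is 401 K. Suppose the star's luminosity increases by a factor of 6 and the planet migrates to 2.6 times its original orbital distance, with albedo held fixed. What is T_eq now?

T_eq ∝ L^(1/4) · d^(−1/2).
T′ = 401 × 6^(1/4) / 2.6^(1/2) = 389 K.

T_eq ≈ 389 K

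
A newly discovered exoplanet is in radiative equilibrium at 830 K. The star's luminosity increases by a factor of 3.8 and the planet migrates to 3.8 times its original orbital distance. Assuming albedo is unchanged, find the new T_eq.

T_eq ≈ 594 K

T_eq ∝ L^(1/4) · d^(−1/2).
T′ = 830 × 3.8^(1/4) / 3.8^(1/2) = 594 K.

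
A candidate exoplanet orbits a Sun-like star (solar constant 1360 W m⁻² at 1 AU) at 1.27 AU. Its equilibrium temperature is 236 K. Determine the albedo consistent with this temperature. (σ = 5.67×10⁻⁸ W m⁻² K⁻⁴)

Flux at 1.27 AU: S = 1360/1.27² = 843 W m⁻².
From T_eq⁴ = S(1−A)/(4σ): 1−A = 4σT_eq⁴/S.
1−A = 4 × 5.67×10⁻⁸ × (236)⁴ / 843 = 0.834.

A ≈ 0.17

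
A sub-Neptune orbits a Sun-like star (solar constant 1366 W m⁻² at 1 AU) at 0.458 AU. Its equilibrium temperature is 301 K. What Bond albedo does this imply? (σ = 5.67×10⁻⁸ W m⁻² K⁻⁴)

A ≈ 0.71

Flux at 0.458 AU: S = 1366/0.458² = 6510 W m⁻².
From T_eq⁴ = S(1−A)/(4σ): 1−A = 4σT_eq⁴/S.
1−A = 4 × 5.67×10⁻⁸ × (301)⁴ / 6510 = 0.286.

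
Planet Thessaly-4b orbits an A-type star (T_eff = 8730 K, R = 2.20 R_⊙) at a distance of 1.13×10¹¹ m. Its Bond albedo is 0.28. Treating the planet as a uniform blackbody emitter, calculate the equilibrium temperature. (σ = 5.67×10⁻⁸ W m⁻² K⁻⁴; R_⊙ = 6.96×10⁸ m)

R_⋆ = 2.20 × 6.96×10⁸ = 1.53×10⁹ m.
L = 4πR_⋆²σT_⋆⁴ = 4π(1.53×10⁹)² × 5.67×10⁻⁸ × (8730)⁴ = 9.70×10²⁷ W.
S = L/(4πd²) = 6.05×10⁴ W m⁻².
Energy balance: absorbed = emitted ⇒ πR²·S(1−A) = 4πR²·σT_eq⁴, so T_eq⁴ = S(1−A)/(4σ).
T_eq = [6.05×10⁴ × 0.72 / (4 × 5.67×10⁻⁸)]^(1/4) = (1.92×10¹¹)^(1/4) = 662 K.

T_eq ≈ 662 K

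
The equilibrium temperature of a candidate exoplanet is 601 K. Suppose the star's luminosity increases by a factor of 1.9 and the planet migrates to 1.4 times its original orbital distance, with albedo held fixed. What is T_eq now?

T_eq ≈ 596 K

T_eq ∝ L^(1/4) · d^(−1/2).
T′ = 601 × 1.9^(1/4) / 1.4^(1/2) = 596 K.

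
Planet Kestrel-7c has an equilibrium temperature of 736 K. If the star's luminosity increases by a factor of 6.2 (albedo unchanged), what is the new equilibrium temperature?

T_eq ≈ 1160 K

T_eq ∝ L^(1/4) · d^(−1/2).
T′ = 736 × 6.2^(1/4) = 1160 K.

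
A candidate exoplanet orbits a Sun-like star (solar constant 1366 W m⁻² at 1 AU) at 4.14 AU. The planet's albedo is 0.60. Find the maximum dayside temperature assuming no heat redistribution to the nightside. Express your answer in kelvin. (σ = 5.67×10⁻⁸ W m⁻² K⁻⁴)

T_ss ≈ 154 K

Flux at 4.14 AU: S = 1366/4.14² = 79.7 W m⁻².
With no redistribution each surface element balances locally: S(1−A) = σT⁴.
T = [79.7 × 0.40 / 5.67×10⁻⁸]^(1/4) = (5.62×10⁸)^(1/4) = 154 K.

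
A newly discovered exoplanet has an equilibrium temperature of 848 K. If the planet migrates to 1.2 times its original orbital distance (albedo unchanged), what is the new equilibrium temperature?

T_eq ≈ 774 K

T_eq ∝ L^(1/4) · d^(−1/2).
T′ = 848 / 1.2^(1/2) = 774 K.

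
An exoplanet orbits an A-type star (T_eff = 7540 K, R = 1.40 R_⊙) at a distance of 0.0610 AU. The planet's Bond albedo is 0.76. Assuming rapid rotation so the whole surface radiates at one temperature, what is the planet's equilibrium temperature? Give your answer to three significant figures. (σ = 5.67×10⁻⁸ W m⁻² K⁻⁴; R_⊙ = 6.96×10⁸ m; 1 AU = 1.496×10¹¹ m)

T_eq ≈ 1220 K

R_⋆ = 1.40 × 6.96×10⁸ = 9.74×10⁸ m.
d = 0.0610 AU = 9.13×10⁹ m.
L = 4πR_⋆²σT_⋆⁴ = 4π(9.74×10⁸)² × 5.67×10⁻⁸ × (7540)⁴ = 2.19×10²⁷ W.
S = L/(4πd²) = 2.09×10⁶ W m⁻².
Energy balance: absorbed = emitted ⇒ πR²·S(1−A) = 4πR²·σT_eq⁴, so T_eq⁴ = S(1−A)/(4σ).
T_eq = [2.09×10⁶ × 0.24 / (4 × 5.67×10⁻⁸)]^(1/4) = (2.21×10¹²)^(1/4) = 1220 K.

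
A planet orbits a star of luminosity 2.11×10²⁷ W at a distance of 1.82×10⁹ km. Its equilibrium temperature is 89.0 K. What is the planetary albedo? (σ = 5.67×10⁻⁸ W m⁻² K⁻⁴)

A ≈ 0.72

d = 1.82×10⁹ km = 1.82×10¹² m.
Flux: S = L/(4πd²) = 2.11×10²⁷/(4π×(1.82×10¹²)²) = 50.7 W m⁻².
From T_eq⁴ = S(1−A)/(4σ): 1−A = 4σT_eq⁴/S.
1−A = 4 × 5.67×10⁻⁸ × (89.0)⁴ / 50.7 = 0.281.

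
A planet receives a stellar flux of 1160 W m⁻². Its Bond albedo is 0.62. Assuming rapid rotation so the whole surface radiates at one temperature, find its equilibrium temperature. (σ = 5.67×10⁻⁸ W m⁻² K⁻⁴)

T_eq ≈ 210 K

Energy balance: absorbed = emitted ⇒ πR²·S(1−A) = 4πR²·σT_eq⁴, so T_eq⁴ = S(1−A)/(4σ).
T_eq = [1160 × 0.38 / (4 × 5.67×10⁻⁸)]^(1/4) = (1.94×10⁹)^(1/4) = 210 K.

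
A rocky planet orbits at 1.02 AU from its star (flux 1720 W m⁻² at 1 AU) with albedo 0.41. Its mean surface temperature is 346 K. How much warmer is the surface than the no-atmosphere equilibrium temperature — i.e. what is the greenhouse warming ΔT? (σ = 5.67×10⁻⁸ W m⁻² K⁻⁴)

ΔT ≈ 89.9 K

S = 1720/1.02² = 1653 W m⁻².
T_eq = [S(1−A)/(4σ)]^(1/4) = [1653×0.59/(4×5.67×10⁻⁸)]^(1/4) = 256.1 K.
ΔT = T_surf − T_eq = 346 − 256.1.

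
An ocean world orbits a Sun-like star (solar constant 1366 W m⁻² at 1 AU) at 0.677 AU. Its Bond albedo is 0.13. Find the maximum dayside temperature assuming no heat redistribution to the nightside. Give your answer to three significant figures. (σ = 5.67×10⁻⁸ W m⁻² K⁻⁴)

T_ss ≈ 462 K

Flux at 0.677 AU: S = 1366/0.677² = 2980 W m⁻².
With no redistribution each surface element balances locally: S(1−A) = σT⁴.
T = [2980 × 0.87 / 5.67×10⁻⁸]^(1/4) = (4.57×10¹⁰)^(1/4) = 462 K.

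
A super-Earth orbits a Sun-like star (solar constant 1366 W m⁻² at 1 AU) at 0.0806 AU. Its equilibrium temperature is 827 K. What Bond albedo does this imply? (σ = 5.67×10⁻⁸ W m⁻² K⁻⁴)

A ≈ 0.50

Flux at 0.0806 AU: S = 1366/0.0806² = 2.10×10⁵ W m⁻².
From T_eq⁴ = S(1−A)/(4σ): 1−A = 4σT_eq⁴/S.
1−A = 4 × 5.67×10⁻⁸ × (827)⁴ / 2.10×10⁵ = 0.505.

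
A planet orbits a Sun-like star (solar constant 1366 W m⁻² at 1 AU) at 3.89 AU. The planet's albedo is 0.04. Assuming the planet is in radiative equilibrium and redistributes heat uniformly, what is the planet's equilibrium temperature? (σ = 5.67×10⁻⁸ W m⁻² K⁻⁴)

Flux at 3.89 AU: S = 1366/3.89² = 90.3 W m⁻².
Energy balance: absorbed = emitted ⇒ πR²·S(1−A) = 4πR²·σT_eq⁴, so T_eq⁴ = S(1−A)/(4σ).
T_eq = [90.3 × 0.96 / (4 × 5.67×10⁻⁸)]^(1/4) = (3.82×10⁸)^(1/4) = 140 K.

T_eq ≈ 140 K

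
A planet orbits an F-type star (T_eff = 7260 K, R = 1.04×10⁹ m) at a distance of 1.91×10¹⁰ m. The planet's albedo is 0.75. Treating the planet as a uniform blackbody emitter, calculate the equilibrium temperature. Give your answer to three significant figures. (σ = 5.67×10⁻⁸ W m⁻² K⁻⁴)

T_eq ≈ 847 K

L = 4πR_⋆²σT_⋆⁴ = 4π(1.04×10⁹)² × 5.67×10⁻⁸ × (7260)⁴ = 2.14×10²⁷ W.
S = L/(4πd²) = 4.67×10⁵ W m⁻².
Energy balance: absorbed = emitted ⇒ πR²·S(1−A) = 4πR²·σT_eq⁴, so T_eq⁴ = S(1−A)/(4σ).
T_eq = [4.67×10⁵ × 0.25 / (4 × 5.67×10⁻⁸)]^(1/4) = (5.15×10¹¹)^(1/4) = 847 K.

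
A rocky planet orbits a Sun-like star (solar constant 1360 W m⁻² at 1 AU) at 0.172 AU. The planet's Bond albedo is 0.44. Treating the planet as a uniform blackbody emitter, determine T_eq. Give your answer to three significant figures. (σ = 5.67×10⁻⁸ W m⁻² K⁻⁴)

T_eq ≈ 580 K

Flux at 0.172 AU: S = 1360/0.172² = 4.60×10⁴ W m⁻².
Energy balance: absorbed = emitted ⇒ πR²·S(1−A) = 4πR²·σT_eq⁴, so T_eq⁴ = S(1−A)/(4σ).
T_eq = [4.60×10⁴ × 0.56 / (4 × 5.67×10⁻⁸)]^(1/4) = (1.14×10¹¹)^(1/4) = 580 K.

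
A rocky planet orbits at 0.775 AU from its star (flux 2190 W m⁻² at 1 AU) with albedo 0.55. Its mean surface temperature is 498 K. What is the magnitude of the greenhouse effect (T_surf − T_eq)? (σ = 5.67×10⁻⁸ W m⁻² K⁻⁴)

S = 2190/0.775² = 3646 W m⁻².
T_eq = [S(1−A)/(4σ)]^(1/4) = [3646×0.45/(4×5.67×10⁻⁸)]^(1/4) = 291.6 K.
ΔT = T_surf − T_eq = 498 − 291.6.

ΔT ≈ 206.4 K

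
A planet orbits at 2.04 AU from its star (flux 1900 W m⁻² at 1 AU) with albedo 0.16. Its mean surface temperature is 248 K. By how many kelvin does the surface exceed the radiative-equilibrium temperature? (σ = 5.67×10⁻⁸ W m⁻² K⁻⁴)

ΔT ≈ 45.2 K

S = 1900/2.04² = 456.6 W m⁻².
T_eq = [S(1−A)/(4σ)]^(1/4) = [456.6×0.84/(4×5.67×10⁻⁸)]^(1/4) = 202.8 K.
ΔT = T_surf − T_eq = 248 − 202.8.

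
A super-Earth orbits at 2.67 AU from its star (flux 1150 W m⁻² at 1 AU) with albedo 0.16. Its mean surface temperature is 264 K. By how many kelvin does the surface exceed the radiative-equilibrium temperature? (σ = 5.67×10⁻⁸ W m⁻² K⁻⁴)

ΔT ≈ 107.7 K

S = 1150/2.67² = 161.3 W m⁻².
T_eq = [S(1−A)/(4σ)]^(1/4) = [161.3×0.84/(4×5.67×10⁻⁸)]^(1/4) = 156.3 K.
ΔT = T_surf − T_eq = 264 − 156.3.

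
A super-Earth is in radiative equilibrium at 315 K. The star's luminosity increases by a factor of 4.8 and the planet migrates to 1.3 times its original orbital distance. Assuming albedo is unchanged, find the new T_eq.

T_eq ∝ L^(1/4) · d^(−1/2).
T′ = 315 × 4.8^(1/4) / 1.3^(1/2) = 409 K.

T_eq ≈ 409 K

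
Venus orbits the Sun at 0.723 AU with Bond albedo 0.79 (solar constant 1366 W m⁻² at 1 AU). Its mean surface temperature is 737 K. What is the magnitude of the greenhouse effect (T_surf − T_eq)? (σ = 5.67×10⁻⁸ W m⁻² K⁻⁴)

S = 1366/0.723² = 2613 W m⁻².
T_eq = [S(1−A)/(4σ)]^(1/4) = [2613×0.21/(4×5.67×10⁻⁸)]^(1/4) = 221.8 K.
ΔT = T_surf − T_eq = 737 − 221.8.

ΔT ≈ 515.2 K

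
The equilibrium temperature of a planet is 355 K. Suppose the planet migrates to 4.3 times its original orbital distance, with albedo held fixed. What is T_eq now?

T_eq ≈ 171 K

T_eq ∝ L^(1/4) · d^(−1/2).
T′ = 355 / 4.3^(1/2) = 171 K.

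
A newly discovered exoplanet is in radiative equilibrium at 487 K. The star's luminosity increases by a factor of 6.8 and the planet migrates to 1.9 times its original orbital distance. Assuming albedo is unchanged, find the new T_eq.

T_eq ≈ 571 K

T_eq ∝ L^(1/4) · d^(−1/2).
T′ = 487 × 6.8^(1/4) / 1.9^(1/2) = 571 K.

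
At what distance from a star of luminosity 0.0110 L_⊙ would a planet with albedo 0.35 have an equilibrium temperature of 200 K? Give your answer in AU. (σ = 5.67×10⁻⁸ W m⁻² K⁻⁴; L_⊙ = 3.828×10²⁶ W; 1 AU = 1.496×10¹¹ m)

d ≈ 0.164 AU

L = 0.0110 × 3.828×10²⁶ = 4.21×10²⁴ W.
From T_eq⁴ = L(1−A)/(16πσd²): d = √[L(1−A)/(16πσT_eq⁴)].
d = √[4.21×10²⁴ × 0.65 / (16π × 5.67×10⁻⁸ × (200)⁴)] = 2.45×10¹⁰ m = 0.164 AU.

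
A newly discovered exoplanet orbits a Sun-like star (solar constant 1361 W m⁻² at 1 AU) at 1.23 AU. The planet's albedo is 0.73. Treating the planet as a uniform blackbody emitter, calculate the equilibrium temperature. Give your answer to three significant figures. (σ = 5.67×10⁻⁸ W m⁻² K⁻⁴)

Flux at 1.23 AU: S = 1361/1.23² = 900 W m⁻².
Energy balance: absorbed = emitted ⇒ πR²·S(1−A) = 4πR²·σT_eq⁴, so T_eq⁴ = S(1−A)/(4σ).
T_eq = [900 × 0.27 / (4 × 5.67×10⁻⁸)]^(1/4) = (1.07×10⁹)^(1/4) = 181 K.

T_eq ≈ 181 K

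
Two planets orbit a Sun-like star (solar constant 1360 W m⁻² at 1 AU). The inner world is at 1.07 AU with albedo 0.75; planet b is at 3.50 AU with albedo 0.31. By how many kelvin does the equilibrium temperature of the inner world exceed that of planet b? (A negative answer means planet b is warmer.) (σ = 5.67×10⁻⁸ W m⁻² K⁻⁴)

T_eq = [S₀(1−A)/(4σd²)]^(1/4), so T ∝ (1−A)^(1/4) / √d.
T₁ = [1360×0.25/(4×5.67×10⁻⁸×1.07²)]^(1/4) = 190.22 K.
T₂ = [1360×0.69/(4×5.67×10⁻⁸×3.50²)]^(1/4) = 135.57 K.

ΔT ≈ 54.7 K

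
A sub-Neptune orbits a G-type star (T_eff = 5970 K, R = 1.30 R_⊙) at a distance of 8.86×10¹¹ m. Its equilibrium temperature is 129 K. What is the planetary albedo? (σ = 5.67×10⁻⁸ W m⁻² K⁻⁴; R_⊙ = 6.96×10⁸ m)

R_⋆ = 1.30 × 6.96×10⁸ = 9.05×10⁸ m.
L = 4πR_⋆²σT_⋆⁴ = 4π(9.05×10⁸)² × 5.67×10⁻⁸ × (5970)⁴ = 7.41×10²⁶ W.
S = L/(4πd²) = 75.1 W m⁻².
From T_eq⁴ = S(1−A)/(4σ): 1−A = 4σT_eq⁴/S.
1−A = 4 × 5.67×10⁻⁸ × (129)⁴ / 75.1 = 0.836.

A ≈ 0.16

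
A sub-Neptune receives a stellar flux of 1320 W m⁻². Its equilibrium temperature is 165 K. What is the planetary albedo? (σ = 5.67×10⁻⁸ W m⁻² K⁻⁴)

From T_eq⁴ = S(1−A)/(4σ): 1−A = 4σT_eq⁴/S.
1−A = 4 × 5.67×10⁻⁸ × (165)⁴ / 1320 = 0.127.

A ≈ 0.87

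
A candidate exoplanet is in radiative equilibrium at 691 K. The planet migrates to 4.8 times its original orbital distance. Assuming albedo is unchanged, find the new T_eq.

T_eq ∝ L^(1/4) · d^(−1/2).
T′ = 691 / 4.8^(1/2) = 315 K.

T_eq ≈ 315 K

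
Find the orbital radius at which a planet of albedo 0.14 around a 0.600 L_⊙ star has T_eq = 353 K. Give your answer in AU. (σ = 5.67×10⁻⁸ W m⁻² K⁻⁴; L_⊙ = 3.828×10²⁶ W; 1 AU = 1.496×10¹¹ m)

L = 0.600 × 3.828×10²⁶ = 2.30×10²⁶ W.
From T_eq⁴ = L(1−A)/(16πσd²): d = √[L(1−A)/(16πσT_eq⁴)].
d = √[2.30×10²⁶ × 0.86 / (16π × 5.67×10⁻⁸ × (353)⁴)] = 6.68×10¹⁰ m = 0.447 AU.

d ≈ 0.447 AU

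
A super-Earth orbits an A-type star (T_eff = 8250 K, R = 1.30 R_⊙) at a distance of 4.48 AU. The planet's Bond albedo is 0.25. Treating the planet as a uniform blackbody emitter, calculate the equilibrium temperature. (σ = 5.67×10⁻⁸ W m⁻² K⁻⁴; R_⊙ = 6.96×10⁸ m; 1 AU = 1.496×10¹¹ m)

T_eq ≈ 199 K

R_⋆ = 1.30 × 6.96×10⁸ = 9.05×10⁸ m.
d = 4.48 AU = 6.70×10¹¹ m.
L = 4πR_⋆²σT_⋆⁴ = 4π(9.05×10⁸)² × 5.67×10⁻⁸ × (8250)⁴ = 2.70×10²⁷ W.
S = L/(4πd²) = 479 W m⁻².
Energy balance: absorbed = emitted ⇒ πR²·S(1−A) = 4πR²·σT_eq⁴, so T_eq⁴ = S(1−A)/(4σ).
T_eq = [479 × 0.75 / (4 × 5.67×10⁻⁸)]^(1/4) = (1.58×10⁹)^(1/4) = 199 K.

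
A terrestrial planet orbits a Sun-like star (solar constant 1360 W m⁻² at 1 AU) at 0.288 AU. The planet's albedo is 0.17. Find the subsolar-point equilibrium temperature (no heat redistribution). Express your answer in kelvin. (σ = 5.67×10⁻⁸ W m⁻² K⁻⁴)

Flux at 0.288 AU: S = 1360/0.288² = 1.64×10⁴ W m⁻².
At the subsolar point the surface absorbs S(1−A) and emits σT⁴ per unit area — no factor of 4, since only the local patch is in balance.
T = [1.64×10⁴ × 0.83 / 5.67×10⁻⁸]^(1/4) = (2.40×10¹¹)^(1/4) = 700 K.

T_ss ≈ 700 K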